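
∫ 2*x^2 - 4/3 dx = 2*x^3/3 - 4*x/3 + C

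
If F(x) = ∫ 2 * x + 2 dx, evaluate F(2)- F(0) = 8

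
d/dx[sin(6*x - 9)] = 6*cos(6*x - 9)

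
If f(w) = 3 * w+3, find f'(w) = 3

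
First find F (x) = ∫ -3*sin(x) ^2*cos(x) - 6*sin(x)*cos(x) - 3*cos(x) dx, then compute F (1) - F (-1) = -15*sin(1)/2 + sin(3)/2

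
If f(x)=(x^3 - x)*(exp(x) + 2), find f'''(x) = x^3*exp(x) + 9*x^2*exp(x) + 17*x*exp(x) + 3*exp(x) + 12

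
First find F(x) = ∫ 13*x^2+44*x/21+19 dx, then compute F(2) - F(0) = 538/7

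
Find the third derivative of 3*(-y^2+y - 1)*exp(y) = -3*y^2*exp(y) - 15*y*exp(y) - 12*exp(y)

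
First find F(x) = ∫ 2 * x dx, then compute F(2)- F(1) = 3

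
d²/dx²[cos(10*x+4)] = -100*cos(10*x + 4)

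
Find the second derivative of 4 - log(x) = x^(-2)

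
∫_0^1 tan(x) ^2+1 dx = tan(1)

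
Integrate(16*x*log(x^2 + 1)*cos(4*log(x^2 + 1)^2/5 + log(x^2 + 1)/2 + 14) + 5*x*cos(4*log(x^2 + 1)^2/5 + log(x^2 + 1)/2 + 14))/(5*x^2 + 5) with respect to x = sin(4*log(x^2 + 1)^2/5 + log(x^2 + 1)/2 + 14) + C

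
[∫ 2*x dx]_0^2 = 4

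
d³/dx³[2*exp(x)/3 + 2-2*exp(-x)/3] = (2*exp(2*x) + 2)*exp(-x)/3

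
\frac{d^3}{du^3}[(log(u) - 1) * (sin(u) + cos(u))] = sqrt(2)*(-u^3*log(u)*cos(u + pi/4) + u^3*cos(u + pi/4) - 3*u^2*sin(u + pi/4) - 3*u*cos(u + pi/4) + 2*sin(u + pi/4))/u^3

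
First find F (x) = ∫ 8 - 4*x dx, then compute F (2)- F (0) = 8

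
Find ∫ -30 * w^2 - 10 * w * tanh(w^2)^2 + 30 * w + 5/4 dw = -10*w^3 + 10*w^2 + 5*w/4 + 5*tanh(w^2) + C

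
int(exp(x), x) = exp(x) + C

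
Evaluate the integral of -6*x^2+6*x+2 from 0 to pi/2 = -pi*(-3*pi/2 - 2 + pi^2/2)/2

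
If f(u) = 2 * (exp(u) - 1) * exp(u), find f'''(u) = 16*exp(2*u) - 2*exp(u)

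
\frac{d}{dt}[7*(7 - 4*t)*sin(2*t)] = -56*t*cos(2*t) - 28*sin(2*t) + 98*cos(2*t)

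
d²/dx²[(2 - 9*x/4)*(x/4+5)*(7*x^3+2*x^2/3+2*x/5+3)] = -315*x^3/4 - 1815*x^2/2 + 7513*x/20 + 163/120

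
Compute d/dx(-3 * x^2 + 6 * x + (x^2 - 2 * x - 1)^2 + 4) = 4*x^3 - 12*x^2 - 2*x + 10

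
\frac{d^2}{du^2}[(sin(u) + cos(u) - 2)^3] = -18*sqrt(2)*sin(u)^2*cos(u + pi/4) + 48*sin(u)*cos(u) - 27*sin(u) - 9*cos(u)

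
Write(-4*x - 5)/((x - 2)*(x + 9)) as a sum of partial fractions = -31/(11*(x + 9)) - 13/(11*(x - 2))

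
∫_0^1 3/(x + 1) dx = -log(3) + log(24)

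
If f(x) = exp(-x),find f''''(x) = exp(-x)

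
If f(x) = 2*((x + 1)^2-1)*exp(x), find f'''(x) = 2*x^2*exp(x) + 16*x*exp(x) + 24*exp(x)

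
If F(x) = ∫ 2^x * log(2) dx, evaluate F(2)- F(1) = 2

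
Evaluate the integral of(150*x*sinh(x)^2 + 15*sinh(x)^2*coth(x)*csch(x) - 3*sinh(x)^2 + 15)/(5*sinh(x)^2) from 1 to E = -72/5 - 3/tanh(E) - 3*E/5 - 3/sinh(E) + 3/sinh(1) + 3/tanh(1) + 15*exp(2)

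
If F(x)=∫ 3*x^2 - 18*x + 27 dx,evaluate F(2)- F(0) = 26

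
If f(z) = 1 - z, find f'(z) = -1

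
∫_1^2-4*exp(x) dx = -4*exp(2) + 4*E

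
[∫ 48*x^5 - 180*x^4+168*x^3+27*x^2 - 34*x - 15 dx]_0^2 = 6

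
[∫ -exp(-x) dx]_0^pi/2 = -1 + exp(-pi/2)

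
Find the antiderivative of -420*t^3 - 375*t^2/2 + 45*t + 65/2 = -105*t^4 - 125*t^3/2 + 45*t^2/2 + 65*t/2 + C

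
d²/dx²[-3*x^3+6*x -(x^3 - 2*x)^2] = -30*x^4 + 48*x^2 - 18*x - 8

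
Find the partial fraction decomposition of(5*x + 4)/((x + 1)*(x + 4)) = 16/(3*(x + 4)) - 1/(3*(x + 1))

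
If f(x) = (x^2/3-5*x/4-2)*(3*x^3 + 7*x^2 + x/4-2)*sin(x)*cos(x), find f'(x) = x^5*cos(2*x) + 5*x^4*sin(2*x)/2 - 17*x^4*cos(2*x)/12 - 17*x^3*sin(2*x)/6 - 44*x^3*cos(2*x)/3 - 22*x^2*sin(2*x) - 719*x^2*cos(2*x)/48 - 719*x*sin(2*x)/48 + 2*x*cos(2*x) + sin(2*x) + 4*cos(2*x)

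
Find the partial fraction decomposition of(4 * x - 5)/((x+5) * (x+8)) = 37/(3*(x + 8)) - 25/(3*(x + 5))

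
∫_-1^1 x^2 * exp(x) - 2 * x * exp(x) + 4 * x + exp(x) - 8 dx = -16 - 10*exp(-1) + 2*E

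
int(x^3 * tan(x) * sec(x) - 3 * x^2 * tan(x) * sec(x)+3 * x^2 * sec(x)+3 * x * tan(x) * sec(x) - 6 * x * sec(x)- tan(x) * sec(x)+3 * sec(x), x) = (x - 1)^3*sec(x) + C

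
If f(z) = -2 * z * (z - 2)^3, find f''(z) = -24*z^2 + 72*z - 48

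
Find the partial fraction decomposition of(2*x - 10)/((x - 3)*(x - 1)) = 4/(x - 1) - 2/(x - 3)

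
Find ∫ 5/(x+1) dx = 5*log(x + 1) + C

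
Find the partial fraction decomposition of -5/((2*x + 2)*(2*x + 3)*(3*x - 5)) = -45/(304*(3*x - 5)) - 10/(19*(2*x + 3)) + 5/(16*(x + 1))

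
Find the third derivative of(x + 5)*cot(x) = -6*x*cot(x)^4 - 8*x*cot(x)^2 - 2*x - 30*cot(x)^4 + 6*cot(x)^3 - 40*cot(x)^2 + 6*cot(x) - 10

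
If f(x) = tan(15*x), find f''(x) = 450*sin(15*x)/cos(15*x)^3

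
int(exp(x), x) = exp(x) + C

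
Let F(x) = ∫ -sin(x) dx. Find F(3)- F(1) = cos(3) - cos(1)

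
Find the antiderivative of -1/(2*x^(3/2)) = 1/sqrt(x) + C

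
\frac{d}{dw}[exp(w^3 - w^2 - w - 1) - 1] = (3*w^2 - 2*w - 1)*exp(w^3 - w^2 - w - 1)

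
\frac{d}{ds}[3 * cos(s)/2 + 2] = -3*sin(s)/2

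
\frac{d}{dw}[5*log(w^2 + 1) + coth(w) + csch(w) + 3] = -(w^2*cosh(w) + w^2 - 10*w*sinh(w)^2 + cosh(w) + 1)/((w^2 + 1)*sinh(w)^2)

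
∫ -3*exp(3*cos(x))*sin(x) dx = exp(3*cos(x)) + C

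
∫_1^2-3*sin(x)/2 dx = -3*cos(1)/2 + 3*cos(2)/2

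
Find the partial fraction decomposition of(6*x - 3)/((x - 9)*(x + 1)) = 9/(10*(x + 1)) + 51/(10*(x - 9))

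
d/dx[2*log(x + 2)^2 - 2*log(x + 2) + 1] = (4*log(x + 2) - 2)/(x + 2)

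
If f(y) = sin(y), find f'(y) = cos(y)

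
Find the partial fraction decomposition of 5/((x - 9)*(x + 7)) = -5/(16*(x + 7)) + 5/(16*(x - 9))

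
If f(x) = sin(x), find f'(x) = cos(x)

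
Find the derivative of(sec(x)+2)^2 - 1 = 2*(2 + 1/cos(x))*sin(x)/cos(x)^2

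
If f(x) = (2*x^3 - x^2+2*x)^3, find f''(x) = 576*x^7 - 672*x^6 + 1260*x^5 - 750*x^4 + 600*x^3 - 144*x^2 + 48*x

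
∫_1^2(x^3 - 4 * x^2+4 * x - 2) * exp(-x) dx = -8*exp(-2) + 2*exp(-1)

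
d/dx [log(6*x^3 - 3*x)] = (6*x^2 - 1)/(2*x^3 - x)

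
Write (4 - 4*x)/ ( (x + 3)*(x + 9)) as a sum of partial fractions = -20/(3*(x + 9)) + 8/(3*(x + 3))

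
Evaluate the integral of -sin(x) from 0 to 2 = -1 + cos(2)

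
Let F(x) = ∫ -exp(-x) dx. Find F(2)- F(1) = -exp(-1) + exp(-2)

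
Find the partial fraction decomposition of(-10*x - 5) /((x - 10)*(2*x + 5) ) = -8/(5*(2*x + 5)) - 21/(5*(x - 10))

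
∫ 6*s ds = 3*s^2 + C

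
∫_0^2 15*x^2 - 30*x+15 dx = 10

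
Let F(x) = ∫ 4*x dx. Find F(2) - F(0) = 8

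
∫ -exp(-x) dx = exp(-x) + C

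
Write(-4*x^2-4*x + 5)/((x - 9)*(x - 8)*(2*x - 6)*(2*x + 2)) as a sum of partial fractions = -1/(288*(x + 1)) - 43/(480*(x - 3)) + 283/(180*(x - 8)) - 71/(48*(x - 9))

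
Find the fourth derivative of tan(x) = 24*tan(x)^5 + 40*tan(x)^3 + 16*tan(x)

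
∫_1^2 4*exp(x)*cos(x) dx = 2*sqrt(2)*E*(-sin(pi/4 + 1) + E*sin(pi/4 + 2))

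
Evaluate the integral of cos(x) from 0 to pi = 0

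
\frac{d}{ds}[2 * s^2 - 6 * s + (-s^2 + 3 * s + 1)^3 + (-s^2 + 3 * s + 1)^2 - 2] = -6*s^5 + 45*s^4 - 92*s^3 + 9*s^2 + 66*s + 9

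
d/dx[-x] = -1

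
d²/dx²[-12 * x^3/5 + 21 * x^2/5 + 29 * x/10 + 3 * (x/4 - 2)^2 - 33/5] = 351/40 - 72*x/5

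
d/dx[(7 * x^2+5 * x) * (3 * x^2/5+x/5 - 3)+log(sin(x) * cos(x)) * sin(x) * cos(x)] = 84*x^3/5 + 66*x^2/5 - 40*x + log(sin(2*x)/2)*cos(2*x) + cos(2*x) - 15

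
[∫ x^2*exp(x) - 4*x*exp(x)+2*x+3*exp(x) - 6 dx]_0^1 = -14 + 4*E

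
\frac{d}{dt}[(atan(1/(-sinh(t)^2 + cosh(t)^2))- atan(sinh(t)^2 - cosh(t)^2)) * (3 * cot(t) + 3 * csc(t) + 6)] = -3*(pi*cos(t)/2 + pi/2)/sin(t)^2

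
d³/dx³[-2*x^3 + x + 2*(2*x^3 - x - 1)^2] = 960*x^3 - 192*x - 60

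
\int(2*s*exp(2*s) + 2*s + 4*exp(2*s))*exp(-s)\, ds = 4*(s + 1)*sinh(s) + C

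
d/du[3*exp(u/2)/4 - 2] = 3*exp(u/2)/8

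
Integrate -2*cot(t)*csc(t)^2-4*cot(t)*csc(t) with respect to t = (csc(t) + 2)^2 + C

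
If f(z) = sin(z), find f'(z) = cos(z)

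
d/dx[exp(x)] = exp(x)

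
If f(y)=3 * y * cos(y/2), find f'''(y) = 3*y*sin(y/2)/8 - 9*cos(y/2)/4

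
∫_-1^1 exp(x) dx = E - exp(-1)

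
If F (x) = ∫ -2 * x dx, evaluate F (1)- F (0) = -1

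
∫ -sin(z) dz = cos(z) + C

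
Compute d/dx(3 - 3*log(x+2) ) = -3/(x + 2)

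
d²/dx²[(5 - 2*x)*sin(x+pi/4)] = 2*x*sin(x + pi/4) - 5*sin(x + pi/4) - 4*cos(x + pi/4)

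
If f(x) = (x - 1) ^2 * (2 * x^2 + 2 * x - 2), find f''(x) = 24*x^2 - 12*x - 8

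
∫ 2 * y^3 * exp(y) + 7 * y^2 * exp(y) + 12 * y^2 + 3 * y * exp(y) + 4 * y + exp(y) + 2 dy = y*(exp(y) + 2)*(2*y^2 + y + 1) + C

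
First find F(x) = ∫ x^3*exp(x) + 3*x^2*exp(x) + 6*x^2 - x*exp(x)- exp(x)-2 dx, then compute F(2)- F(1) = 12 + 6*exp(2)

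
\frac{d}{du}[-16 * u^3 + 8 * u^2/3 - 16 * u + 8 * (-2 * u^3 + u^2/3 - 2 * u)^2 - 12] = 192*u^5 - 160*u^4/3 + 2336*u^3/9 - 80*u^2 + 208*u/3 - 16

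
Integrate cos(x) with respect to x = sin(x) + C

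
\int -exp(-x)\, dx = exp(-x) + C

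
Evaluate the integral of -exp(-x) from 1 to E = -exp(-1) + exp(-E)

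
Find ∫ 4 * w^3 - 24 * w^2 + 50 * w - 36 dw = w^4 - 8*w^3 + 25*w^2 - 36*w + C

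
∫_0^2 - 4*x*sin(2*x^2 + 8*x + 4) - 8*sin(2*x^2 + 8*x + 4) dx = cos(28) - cos(4)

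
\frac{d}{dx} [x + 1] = 1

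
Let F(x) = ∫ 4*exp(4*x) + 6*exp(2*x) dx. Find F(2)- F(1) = -3*exp(2) + 2*exp(4) + exp(8)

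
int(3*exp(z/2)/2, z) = 3*exp(z/2) + C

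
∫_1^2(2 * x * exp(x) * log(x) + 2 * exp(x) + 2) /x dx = 2*(1 + exp(2))*log(2)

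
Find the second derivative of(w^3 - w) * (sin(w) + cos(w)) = sqrt(2)*(-w^3*sin(w + pi/4) + 6*w^2*cos(w + pi/4) + 7*w*sin(w + pi/4) - 2*cos(w + pi/4))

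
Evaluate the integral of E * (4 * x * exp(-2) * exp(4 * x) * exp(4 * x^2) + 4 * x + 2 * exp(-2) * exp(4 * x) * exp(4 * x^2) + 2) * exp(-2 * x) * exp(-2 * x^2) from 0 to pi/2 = -exp(-1) - exp(-pi^2/2 - pi + 1) + E + exp(-1 + pi + pi^2/2)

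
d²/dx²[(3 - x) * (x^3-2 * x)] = -12*x^2 + 18*x + 4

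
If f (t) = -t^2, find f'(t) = -2*t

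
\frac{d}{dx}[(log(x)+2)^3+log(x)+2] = (3*log(x)^2 + 12*log(x) + 13)/x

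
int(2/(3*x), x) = 2*log(x)/3 + C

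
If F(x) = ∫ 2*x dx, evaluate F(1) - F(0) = 1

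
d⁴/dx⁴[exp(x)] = exp(x)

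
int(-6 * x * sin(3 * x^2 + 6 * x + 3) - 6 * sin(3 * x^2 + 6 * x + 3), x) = cos(3*(x + 1)^2) + C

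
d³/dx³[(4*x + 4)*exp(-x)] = (8 - 4*x)*exp(-x)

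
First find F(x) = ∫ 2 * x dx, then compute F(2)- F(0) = 4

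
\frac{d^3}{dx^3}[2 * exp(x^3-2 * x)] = 54*x^6*exp(x^3 - 2*x) - 108*x^4*exp(x^3 - 2*x) + 108*x^3*exp(x^3 - 2*x) + 72*x^2*exp(x^3 - 2*x) - 72*x*exp(x^3 - 2*x) - 4*exp(x^3 - 2*x)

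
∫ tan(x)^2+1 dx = tan(x) + C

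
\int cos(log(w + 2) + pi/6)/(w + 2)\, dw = sin(log(w + 2) + pi/6) + C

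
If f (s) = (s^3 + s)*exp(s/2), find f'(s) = s^3*exp(s/2)/2 + 3*s^2*exp(s/2) + s*exp(s/2)/2 + exp(s/2)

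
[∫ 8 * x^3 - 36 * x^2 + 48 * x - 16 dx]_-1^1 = -56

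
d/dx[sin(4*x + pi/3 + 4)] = 4*cos(4*x + pi/3 + 4)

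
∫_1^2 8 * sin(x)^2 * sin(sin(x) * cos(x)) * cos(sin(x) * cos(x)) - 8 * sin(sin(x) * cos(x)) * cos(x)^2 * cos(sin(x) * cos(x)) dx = -2*cos(sin(2)) + 2*cos(sin(4))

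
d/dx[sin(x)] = cos(x)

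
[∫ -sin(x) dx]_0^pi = -2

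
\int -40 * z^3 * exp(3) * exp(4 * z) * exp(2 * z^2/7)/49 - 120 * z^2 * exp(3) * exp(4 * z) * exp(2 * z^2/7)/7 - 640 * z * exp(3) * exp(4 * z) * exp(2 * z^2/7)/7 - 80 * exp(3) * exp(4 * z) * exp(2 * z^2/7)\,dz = (-10*z^2/7 - 20*z - 15)*exp(2*z^2/7 + 4*z + 3) + C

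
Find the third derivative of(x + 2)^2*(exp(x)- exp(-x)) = (x^2*exp(2*x) + x^2 + 10*x*exp(2*x) - 2*x + 22*exp(2*x) - 2)*exp(-x)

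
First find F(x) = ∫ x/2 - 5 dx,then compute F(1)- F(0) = -19/4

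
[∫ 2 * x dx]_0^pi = pi^2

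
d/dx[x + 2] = 1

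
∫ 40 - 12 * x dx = -6*x^2 + 40*x + C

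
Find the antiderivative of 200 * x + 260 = 100*x^2 + 260*x + C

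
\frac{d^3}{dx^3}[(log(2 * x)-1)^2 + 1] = (4*log(x) - 10 + 4*log(2))/x^3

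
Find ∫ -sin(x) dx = cos(x) + C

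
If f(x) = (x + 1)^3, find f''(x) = 6*x + 6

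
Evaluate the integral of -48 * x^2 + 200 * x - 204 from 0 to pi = -144 + 2*(4 - 2*pi)^3 + (4 - 2*pi)^2 + 4*pi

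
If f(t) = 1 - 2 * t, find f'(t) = -2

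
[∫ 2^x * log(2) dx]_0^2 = 3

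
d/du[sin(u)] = cos(u)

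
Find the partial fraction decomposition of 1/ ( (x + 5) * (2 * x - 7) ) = 2/(17*(2*x - 7)) - 1/(17*(x + 5))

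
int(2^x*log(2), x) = 2^x + C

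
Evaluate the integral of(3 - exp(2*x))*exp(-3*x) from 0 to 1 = -exp(-3) + exp(-1)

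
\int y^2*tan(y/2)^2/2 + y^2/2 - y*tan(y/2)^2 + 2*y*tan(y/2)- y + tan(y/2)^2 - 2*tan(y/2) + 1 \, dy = (y^2 - 2*y + 2)*tan(y/2) + C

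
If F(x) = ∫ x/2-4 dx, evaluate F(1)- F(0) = -15/4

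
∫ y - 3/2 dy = y^2/2 - 3*y/2 + C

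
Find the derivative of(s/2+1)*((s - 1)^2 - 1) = 3*s^2/2 - 2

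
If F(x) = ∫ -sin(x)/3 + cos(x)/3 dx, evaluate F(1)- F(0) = -1/3 + cos(1)/3 + sin(1)/3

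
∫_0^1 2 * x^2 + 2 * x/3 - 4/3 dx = -1/3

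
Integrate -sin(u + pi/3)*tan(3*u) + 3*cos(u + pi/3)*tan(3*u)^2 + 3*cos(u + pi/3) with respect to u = cos(u + pi/3)*tan(3*u) + C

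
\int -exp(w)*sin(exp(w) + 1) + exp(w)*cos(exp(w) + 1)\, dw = sqrt(2)*sin(exp(w) + pi/4 + 1) + C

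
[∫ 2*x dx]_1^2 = 3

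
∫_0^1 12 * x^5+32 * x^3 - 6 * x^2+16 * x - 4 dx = 12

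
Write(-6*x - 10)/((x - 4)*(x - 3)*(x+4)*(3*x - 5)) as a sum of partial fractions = -135/(119*(3*x - 5)) - 1/(68*(x + 4)) + 1/(x - 3) - 17/(28*(x - 4))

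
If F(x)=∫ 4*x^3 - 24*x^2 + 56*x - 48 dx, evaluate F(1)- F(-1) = -112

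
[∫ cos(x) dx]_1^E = -sin(1) + sin(E)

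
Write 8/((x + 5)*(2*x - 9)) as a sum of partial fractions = 16/(19*(2*x - 9)) - 8/(19*(x + 5))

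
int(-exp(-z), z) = exp(-z) + C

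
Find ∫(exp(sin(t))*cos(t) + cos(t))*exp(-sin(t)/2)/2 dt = 2*sinh(sin(t)/2) + C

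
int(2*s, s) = s^2 + C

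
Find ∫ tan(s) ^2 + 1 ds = tan(s) + C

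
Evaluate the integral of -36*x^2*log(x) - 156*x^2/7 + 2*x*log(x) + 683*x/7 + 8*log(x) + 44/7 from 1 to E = -78/7 + (-4 + 9*E/7)*(-12*exp(2) + E + 8)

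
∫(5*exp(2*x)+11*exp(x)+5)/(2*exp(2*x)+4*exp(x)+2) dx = (5*(x + 1)*(exp(x) + 1) + exp(x))/(2*(exp(x) + 1)) + C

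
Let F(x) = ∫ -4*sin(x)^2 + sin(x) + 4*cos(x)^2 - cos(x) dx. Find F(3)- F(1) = -2*sin(2) + 2*sin(6) - sqrt(2)*sin(pi/4 + 3) + sqrt(2)*sin(pi/4 + 1)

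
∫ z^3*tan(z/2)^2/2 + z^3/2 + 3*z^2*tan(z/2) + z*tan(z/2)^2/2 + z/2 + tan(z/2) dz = z*(z^2 + 1)*tan(z/2) + C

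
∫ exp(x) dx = exp(x) + C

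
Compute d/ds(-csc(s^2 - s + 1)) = (2*s - 1)*cos(s^2 - s + 1)/sin(s^2 - s + 1)^2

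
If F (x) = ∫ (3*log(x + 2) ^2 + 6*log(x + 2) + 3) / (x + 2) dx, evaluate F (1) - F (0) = -(log(2) + 1)^3 + (1 + log(3))^3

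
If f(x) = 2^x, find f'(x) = 2^x*log(2)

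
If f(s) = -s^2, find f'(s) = -2*s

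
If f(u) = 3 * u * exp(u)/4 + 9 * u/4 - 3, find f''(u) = 3*u*exp(u)/4 + 3*exp(u)/2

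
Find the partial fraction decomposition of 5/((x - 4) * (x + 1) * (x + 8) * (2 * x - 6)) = -5/(1848*(x + 8)) + 1/(56*(x + 1)) - 5/(88*(x - 3)) + 1/(24*(x - 4))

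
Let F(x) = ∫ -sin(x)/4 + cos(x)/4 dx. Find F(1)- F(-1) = sin(1)/2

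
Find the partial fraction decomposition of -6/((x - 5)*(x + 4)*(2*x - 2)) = -1/(15*(x + 4)) + 3/(20*(x - 1)) - 1/(12*(x - 5))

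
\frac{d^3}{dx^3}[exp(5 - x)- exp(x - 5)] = (-exp(2*x - 10) - 1)*exp(5 - x)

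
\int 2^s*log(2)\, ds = 2^s + C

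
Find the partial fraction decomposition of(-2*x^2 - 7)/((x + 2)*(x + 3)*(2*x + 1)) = -2/(2*x + 1) - 5/(x + 3) + 5/(x + 2)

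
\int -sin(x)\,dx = cos(x) + C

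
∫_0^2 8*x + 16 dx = 48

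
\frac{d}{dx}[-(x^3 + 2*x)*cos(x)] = x^3*sin(x) - 3*x^2*cos(x) + 2*x*sin(x) - 2*cos(x)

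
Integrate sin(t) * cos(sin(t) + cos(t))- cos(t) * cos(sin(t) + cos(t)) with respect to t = -sin(sqrt(2)*sin(t + pi/4)) + C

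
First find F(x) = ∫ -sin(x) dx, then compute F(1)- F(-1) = 0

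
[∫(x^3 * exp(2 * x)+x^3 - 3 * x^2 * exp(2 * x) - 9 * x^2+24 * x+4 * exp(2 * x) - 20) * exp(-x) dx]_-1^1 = -28*E + 28*exp(-1)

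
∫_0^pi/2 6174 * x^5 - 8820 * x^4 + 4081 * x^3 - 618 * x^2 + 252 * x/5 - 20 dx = -10*pi + (-2*pi + 7*pi^2/4)^2/4 + 53*pi^2/10 + 3*(-2*pi + 7*pi^2/4)^3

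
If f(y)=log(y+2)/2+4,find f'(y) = 1/(2*y + 4)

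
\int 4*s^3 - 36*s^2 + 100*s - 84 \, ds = s^4 - 12*s^3 + 50*s^2 - 84*s + C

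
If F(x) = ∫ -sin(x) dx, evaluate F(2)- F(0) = -1 + cos(2)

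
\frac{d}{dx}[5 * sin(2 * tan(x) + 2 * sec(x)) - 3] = 10*cos(2*tan(x) + 2*sec(x))*tan(x)^2 + 10*cos(2*tan(x) + 2*sec(x))*tan(x)*sec(x) + 10*cos(2*tan(x) + 2*sec(x))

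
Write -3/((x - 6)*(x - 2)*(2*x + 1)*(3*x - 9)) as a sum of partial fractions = 8/(455*(2*x + 1)) - 1/(20*(x - 2)) + 1/(21*(x - 3)) - 1/(156*(x - 6))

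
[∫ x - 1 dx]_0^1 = -1/2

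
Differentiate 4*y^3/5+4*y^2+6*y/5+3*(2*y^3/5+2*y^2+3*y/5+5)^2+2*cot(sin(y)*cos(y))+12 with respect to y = 72*y^5/25 + 24*y^4 + 1344*y^3/25 + 60*y^2 + 3254*y/25 + 96/5 - 2*cos(2*y)/sin(sin(2*y)/2)^2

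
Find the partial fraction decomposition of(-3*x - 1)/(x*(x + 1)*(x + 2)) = 5/(2*(x + 2)) - 2/(x + 1) - 1/(2*x)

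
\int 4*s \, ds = 2*s^2 + C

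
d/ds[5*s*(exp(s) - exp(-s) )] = (5*s*exp(2*s) + 5*s + 5*exp(2*s) - 5)*exp(-s)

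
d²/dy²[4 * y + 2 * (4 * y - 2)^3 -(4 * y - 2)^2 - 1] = 768*y - 416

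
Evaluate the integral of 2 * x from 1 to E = -1 + exp(2)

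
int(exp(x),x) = exp(x) + C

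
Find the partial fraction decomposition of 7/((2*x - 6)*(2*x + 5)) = -7/(11*(2*x + 5)) + 7/(22*(x - 3))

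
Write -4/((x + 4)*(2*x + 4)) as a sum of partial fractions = 1/(x + 4) - 1/(x + 2)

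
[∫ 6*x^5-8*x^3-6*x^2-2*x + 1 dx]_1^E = 3 + (-exp(3) - exp(2) - E)*(-exp(3) - 1 + 2*E + exp(2))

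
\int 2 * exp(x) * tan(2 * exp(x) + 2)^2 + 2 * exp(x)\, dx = tan(2*exp(x) + 2) + C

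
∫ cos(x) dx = sin(x) + C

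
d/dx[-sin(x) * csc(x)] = 0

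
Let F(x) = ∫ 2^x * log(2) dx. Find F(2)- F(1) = 2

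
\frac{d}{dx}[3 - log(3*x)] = -1/x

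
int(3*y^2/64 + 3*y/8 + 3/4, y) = y^3/64 + 3*y^2/16 + 3*y/4 + C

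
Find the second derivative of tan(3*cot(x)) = 6*(3*(-1 + sin(x)^(-2))^2*sin(3/tan(x))/cos(3/tan(x)) - 3*sin(3/tan(x))/cos(3/tan(x)) + 6*sin(3/tan(x))/(sin(x)^2*cos(3/tan(x))) + cos(x)/sin(x)^3)/cos(3/tan(x))^2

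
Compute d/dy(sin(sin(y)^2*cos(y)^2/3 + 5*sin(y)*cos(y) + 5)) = 2*(2*sin(y)*cos(y)/3 + 5)*sin(y + pi/4)*cos(y + pi/4)*cos(-sin(y)^4/3 + sin(y)^2/3 + 5*sin(y)*cos(y) + 5)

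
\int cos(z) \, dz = sin(z) + C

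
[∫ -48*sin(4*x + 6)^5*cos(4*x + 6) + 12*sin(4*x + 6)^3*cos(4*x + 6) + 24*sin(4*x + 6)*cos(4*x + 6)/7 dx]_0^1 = -2*sin(10)^6 - 3*sin(6)^2/7 - 3*sin(6)^4/4 + 2*sin(6)^6 + 3*sin(10)^4/4 + 3*sin(10)^2/7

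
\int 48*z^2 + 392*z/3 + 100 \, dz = 16*z^3 + 196*z^2/3 + 100*z + C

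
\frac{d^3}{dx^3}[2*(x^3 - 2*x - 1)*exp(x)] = 2*x^3*exp(x) + 18*x^2*exp(x) + 32*x*exp(x) - 2*exp(x)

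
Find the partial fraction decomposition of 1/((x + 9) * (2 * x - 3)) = 2/(21*(2*x - 3)) - 1/(21*(x + 9))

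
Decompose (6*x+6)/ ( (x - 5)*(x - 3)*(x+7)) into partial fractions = -3/(10*(x + 7)) - 6/(5*(x - 3)) + 3/(2*(x - 5))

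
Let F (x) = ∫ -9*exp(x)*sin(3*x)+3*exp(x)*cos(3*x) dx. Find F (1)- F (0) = 3*E*cos(3) - 3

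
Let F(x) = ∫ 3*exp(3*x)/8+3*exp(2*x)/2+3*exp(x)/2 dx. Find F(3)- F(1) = -(1 + E/2)^3 + (1 + exp(3)/2)^3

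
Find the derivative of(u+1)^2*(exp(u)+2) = u^2*exp(u) + 4*u*exp(u) + 4*u + 3*exp(u) + 4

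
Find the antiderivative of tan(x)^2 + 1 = tan(x) + C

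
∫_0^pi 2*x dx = pi^2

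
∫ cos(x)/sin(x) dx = log(3*sin(x)) + C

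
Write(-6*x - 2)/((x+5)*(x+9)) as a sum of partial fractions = -13/(x + 9) + 7/(x + 5)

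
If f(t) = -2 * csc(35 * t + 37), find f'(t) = 70*cot(35*t + 37)*csc(35*t + 37)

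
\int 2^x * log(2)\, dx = 2^x + C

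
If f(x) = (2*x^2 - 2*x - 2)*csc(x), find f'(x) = 2*(-x^2*cos(x)/sin(x) + 2*x + x*cos(x)/sin(x) - 1 + cos(x)/sin(x))/sin(x)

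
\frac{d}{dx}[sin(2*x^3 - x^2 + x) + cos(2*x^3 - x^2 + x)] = -6*x^2*sin(2*x^3 - x^2 + x) + 6*x^2*cos(2*x^3 - x^2 + x) + 2*x*sin(2*x^3 - x^2 + x) - 2*x*cos(2*x^3 - x^2 + x) - sin(2*x^3 - x^2 + x) + cos(2*x^3 - x^2 + x)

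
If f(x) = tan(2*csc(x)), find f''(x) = 2*(-1 - 4*sin(2/sin(x))/(sin(x)*cos(2/sin(x))) + 2/sin(x)^2 + 4*sin(2/sin(x))/(sin(x)^3*cos(2/sin(x))))/(sin(x)*cos(2/sin(x))^2)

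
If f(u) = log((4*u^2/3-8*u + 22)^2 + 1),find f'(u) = (64*u^3 - 576*u^2 + 2208*u - 3168)/(16*u^4 - 192*u^3 + 1104*u^2 - 3168*u + 4365)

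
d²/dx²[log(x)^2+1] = (2 - 2*log(x))/x^2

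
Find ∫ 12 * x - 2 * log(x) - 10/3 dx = 2*x*(9*x - 3*log(x) - 2)/3 + C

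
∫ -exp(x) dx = -exp(x) + C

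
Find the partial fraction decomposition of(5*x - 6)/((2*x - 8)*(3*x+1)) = 23/(26*(3*x + 1)) + 7/(13*(x - 4))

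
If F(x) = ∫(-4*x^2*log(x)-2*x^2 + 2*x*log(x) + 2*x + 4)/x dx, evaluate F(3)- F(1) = -8*log(3)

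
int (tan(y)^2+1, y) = tan(y) + C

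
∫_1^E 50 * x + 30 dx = -64 + (3 + 5*E)^2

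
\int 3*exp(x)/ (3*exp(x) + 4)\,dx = log(3*exp(x) + 4) + C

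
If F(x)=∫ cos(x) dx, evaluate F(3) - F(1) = -sin(1) + sin(3)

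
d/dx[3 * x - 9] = 3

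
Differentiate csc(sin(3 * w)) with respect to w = -3*cos(3*w)*cot(sin(3*w))*csc(sin(3*w))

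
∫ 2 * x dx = x^2 + C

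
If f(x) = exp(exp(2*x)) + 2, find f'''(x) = 8*exp(2*x + exp(2*x)) + 24*exp(4*x + exp(2*x)) + 8*exp(6*x + exp(2*x))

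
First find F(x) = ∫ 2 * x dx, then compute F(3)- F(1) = 8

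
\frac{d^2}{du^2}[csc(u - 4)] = 2*cot(u - 4)^2*csc(u - 4) + csc(u - 4)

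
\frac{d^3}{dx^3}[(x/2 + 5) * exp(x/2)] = x*exp(x/2)/16 + exp(x/2)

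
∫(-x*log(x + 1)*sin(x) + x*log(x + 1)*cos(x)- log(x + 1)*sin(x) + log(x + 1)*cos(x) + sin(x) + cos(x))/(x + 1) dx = sqrt(2)*log(x + 1)*sin(x + pi/4) + C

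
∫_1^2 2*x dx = 3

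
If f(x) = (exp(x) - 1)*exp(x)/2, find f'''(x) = 4*exp(2*x) - exp(x)/2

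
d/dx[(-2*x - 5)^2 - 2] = 8*x + 20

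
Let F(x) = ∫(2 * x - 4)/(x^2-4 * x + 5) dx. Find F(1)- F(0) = -log(5) + log(2)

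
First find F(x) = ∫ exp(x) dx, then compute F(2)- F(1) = -E + exp(2)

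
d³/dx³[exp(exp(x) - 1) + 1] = exp(x + exp(x) - 1) + 3*exp(2*x + exp(x) - 1) + exp(3*x + exp(x) - 1)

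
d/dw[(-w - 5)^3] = -3*w^2 - 30*w - 75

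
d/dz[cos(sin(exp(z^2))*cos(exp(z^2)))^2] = z*(sin(2*exp(z^2) - sin(2*exp(z^2))) - sin(2*exp(z^2) + sin(2*exp(z^2))))*exp(z^2)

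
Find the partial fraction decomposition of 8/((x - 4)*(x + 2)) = -4/(3*(x + 2)) + 4/(3*(x - 4))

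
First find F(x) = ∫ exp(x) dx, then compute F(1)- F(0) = -1 + E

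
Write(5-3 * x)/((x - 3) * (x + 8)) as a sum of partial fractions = -29/(11*(x + 8)) - 4/(11*(x - 3))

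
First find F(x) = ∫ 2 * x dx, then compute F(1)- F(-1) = 0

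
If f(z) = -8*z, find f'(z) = -8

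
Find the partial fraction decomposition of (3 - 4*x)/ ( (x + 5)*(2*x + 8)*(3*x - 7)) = -3/(44*(3*x - 7)) + 23/(44*(x + 5)) - 1/(2*(x + 4))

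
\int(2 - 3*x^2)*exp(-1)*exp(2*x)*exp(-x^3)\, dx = exp(-x^3 + 2*x - 1) + C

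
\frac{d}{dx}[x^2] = 2*x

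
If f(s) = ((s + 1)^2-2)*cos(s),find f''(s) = -s^2*cos(s) - 4*s*sin(s) - 2*s*cos(s) - 4*sin(s) + 3*cos(s)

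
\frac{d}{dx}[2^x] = 2^x*log(2)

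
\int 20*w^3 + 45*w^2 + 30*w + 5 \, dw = 5*w^4 + 15*w^3 + 15*w^2 + 5*w + C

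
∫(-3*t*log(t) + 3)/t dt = -3*(t - 1)*(log(t) - 1) + C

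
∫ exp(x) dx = exp(x) + C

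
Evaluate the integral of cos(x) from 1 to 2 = -sin(1) + sin(2)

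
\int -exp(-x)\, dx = exp(-x) + C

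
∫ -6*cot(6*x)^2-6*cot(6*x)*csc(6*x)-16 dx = -10*x + cot(6*x) + csc(6*x) + C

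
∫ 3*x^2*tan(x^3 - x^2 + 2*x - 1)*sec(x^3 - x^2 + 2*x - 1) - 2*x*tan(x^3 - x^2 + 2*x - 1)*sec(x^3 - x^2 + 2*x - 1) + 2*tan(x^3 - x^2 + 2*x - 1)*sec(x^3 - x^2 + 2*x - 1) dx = sec(x^3 - x^2 + 2*x - 1) + C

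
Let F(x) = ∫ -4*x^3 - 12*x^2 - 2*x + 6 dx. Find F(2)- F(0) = -40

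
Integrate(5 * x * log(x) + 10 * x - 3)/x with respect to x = (5*x - 3)*(log(x) + 1) + C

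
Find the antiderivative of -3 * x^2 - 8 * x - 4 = -x^3 - 4*x^2 - 4*x + C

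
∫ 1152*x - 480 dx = 576*x^2 - 480*x + C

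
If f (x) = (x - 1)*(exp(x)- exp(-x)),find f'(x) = (x*exp(2*x) + x - 2)*exp(-x)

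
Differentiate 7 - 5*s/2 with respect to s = -5/2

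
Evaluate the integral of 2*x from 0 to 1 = 1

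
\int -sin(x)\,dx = cos(x) + C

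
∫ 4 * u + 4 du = 2*u^2 + 4*u + C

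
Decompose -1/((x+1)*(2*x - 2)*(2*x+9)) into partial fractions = -2/(77*(2*x + 9)) + 1/(28*(x + 1)) - 1/(44*(x - 1))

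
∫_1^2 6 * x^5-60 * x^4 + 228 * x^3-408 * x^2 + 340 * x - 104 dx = 0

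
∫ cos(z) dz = sin(z) + C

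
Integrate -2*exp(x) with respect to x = -2*exp(x) + C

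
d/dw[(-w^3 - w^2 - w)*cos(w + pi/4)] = w^3*sin(w + pi/4) + w^2*sin(w + pi/4) - 3*w^2*cos(w + pi/4) + w*sin(w + pi/4) - 2*w*cos(w + pi/4) - cos(w + pi/4)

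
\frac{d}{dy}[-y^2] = -2*y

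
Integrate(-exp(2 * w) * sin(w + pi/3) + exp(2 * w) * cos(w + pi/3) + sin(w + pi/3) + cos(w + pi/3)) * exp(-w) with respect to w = 2*cos(w + pi/3)*sinh(w) + C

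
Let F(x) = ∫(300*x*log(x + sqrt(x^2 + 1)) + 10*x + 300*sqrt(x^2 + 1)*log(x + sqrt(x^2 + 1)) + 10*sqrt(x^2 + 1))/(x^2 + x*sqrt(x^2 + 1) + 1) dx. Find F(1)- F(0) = 10*log(1 + sqrt(2)) + 150*log(1 + sqrt(2))^2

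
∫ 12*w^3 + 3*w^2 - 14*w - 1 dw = 3*w^4 + w^3 - 7*w^2 - w + C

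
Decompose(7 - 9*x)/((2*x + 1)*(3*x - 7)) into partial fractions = -42/(17*(3*x - 7)) - 23/(17*(2*x + 1))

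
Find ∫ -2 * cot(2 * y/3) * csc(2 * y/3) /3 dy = csc(2*y/3) + C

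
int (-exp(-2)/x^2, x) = exp(-2)/x + C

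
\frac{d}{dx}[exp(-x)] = -exp(-x)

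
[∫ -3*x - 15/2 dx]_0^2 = -21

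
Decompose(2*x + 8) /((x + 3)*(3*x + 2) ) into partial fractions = 20/(7*(3*x + 2)) - 2/(7*(x + 3))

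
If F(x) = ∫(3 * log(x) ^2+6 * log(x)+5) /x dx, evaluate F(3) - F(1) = -1 + 2*log(3) + (1 + log(3))^3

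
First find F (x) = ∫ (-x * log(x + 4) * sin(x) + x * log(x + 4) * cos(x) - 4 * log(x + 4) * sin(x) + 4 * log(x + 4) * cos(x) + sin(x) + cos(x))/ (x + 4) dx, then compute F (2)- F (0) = -log(4) + (cos(2) + sin(2))*log(6)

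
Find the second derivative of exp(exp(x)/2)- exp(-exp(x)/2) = (-exp(2*x) + 2*exp(x) + 2*exp(x + exp(x)) + exp(2*x + exp(x)))*exp(-exp(x)/2)/4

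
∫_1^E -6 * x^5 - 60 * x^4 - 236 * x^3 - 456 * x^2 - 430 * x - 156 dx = -(2 + E)^6 + (2 + E)^2 + (2 + E)^4 + 639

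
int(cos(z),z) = sin(z) + C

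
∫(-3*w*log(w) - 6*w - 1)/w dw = -(3*w + 1)*(log(w) + 1) + C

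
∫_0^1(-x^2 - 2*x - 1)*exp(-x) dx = -5 + 10*exp(-1)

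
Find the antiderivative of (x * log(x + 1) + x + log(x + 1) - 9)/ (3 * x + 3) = (x - 9)*log(x + 1)/3 + C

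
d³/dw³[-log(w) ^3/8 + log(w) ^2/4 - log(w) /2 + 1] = (-3*log(w)^2 + 13*log(w) - 13)/(4*w^3)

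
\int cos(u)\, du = sin(u) + C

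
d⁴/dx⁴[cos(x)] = cos(x)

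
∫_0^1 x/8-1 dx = -15/16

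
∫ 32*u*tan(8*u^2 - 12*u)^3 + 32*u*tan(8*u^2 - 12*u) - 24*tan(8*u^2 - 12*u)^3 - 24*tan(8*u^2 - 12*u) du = tan(4*u*(2*u - 3))^2 + C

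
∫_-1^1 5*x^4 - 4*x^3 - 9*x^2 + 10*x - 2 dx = -8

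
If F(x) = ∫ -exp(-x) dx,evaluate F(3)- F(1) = -exp(-1) + exp(-3)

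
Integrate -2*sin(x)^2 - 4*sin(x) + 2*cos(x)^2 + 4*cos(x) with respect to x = (sqrt(2)*sin(x + pi/4) + 2)^2 + C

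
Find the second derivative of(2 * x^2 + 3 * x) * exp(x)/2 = x^2*exp(x) + 11*x*exp(x)/2 + 5*exp(x)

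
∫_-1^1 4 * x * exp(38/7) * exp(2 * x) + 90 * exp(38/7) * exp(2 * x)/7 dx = -24*exp(24/7)/7 + 52*exp(52/7)/7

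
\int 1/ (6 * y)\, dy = log(y)/6 + C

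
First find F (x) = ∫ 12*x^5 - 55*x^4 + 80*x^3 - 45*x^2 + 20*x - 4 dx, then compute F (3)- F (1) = 76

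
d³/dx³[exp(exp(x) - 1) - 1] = exp(x + exp(x) - 1) + 3*exp(2*x + exp(x) - 1) + exp(3*x + exp(x) - 1)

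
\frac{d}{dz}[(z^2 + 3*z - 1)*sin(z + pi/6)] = z^2*cos(z + pi/6) + 2*z*sin(z + pi/6) + 3*z*cos(z + pi/6) + 3*sin(z + pi/6) - cos(z + pi/6)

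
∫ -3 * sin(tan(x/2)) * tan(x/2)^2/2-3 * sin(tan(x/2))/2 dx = 3*cos(tan(x/2)) + C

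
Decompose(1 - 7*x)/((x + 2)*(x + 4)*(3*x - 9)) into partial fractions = 29/(42*(x + 4)) - 1/(2*(x + 2)) - 4/(21*(x - 3))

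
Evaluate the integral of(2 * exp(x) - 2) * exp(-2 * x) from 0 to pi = -2*exp(-pi) + exp(-2*pi) + 1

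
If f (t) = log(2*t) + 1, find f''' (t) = 2/t^3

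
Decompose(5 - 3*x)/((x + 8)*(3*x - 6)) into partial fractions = -29/(30*(x + 8)) - 1/(30*(x - 2))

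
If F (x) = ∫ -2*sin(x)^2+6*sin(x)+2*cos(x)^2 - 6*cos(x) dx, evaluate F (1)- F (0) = -4 + (-3 + cos(1) + sin(1))^2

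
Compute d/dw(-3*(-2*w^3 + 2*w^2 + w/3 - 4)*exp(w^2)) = 12*w^4*exp(w^2) - 12*w^3*exp(w^2) + 16*w^2*exp(w^2) + 12*w*exp(w^2) - exp(w^2)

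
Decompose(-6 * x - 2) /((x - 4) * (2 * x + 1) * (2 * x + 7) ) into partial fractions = 19/(45*(2*x + 7)) - 1/(27*(2*x + 1)) - 26/(135*(x - 4))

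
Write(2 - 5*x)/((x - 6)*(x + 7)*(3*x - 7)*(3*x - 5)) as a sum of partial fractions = -57/(676*(3*x - 5)) + 87/(616*(3*x - 7)) - 37/(9464*(x + 7)) - 28/(1859*(x - 6))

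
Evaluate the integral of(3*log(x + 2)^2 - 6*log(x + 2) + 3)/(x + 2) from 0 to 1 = (-1 + log(3))^3 - (-1 + log(2))^3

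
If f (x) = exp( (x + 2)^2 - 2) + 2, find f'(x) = 2*x*exp(x^2 + 4*x + 2) + 4*exp(x^2 + 4*x + 2)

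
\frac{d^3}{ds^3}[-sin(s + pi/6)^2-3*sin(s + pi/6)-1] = 4*sin(2*s + pi/3) + 3*cos(s + pi/6)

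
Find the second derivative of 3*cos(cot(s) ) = -6*sin(cot(s))*cot(s)^3 - 6*sin(cot(s))*cot(s) - 3*cos(cot(s))*cot(s)^4 - 6*cos(cot(s))*cot(s)^2 - 3*cos(cot(s))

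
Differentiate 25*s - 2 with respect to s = 25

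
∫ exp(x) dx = exp(x) + C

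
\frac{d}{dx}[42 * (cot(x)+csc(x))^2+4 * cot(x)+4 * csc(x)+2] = -4*(cos(x) + 1 + 21*cos(x)^2/sin(x) + 42*cos(x)/sin(x) + 21/sin(x))/sin(x)^2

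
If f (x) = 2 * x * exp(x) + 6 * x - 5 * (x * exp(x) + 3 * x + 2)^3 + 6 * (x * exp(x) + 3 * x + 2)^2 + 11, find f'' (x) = -45*x^3*exp(3*x) - 180*x^3*exp(2*x) - 135*x^3*exp(x) - 90*x^2*exp(3*x) - 636*x^2*exp(2*x) - 954*x^2*exp(x) - 30*x*exp(3*x) - 462*x*exp(2*x) - 1420*x*exp(x) - 810*x - 48*exp(2*x) - 356*exp(x) - 432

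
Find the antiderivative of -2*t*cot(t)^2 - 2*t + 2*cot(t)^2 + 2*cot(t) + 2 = (2*t - 2)*cot(t) + C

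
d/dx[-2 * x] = -2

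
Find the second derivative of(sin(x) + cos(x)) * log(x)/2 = sqrt(2)*(-x^2*log(x)*sin(x + pi/4) + 2*x*cos(x + pi/4) - sin(x + pi/4))/(2*x^2)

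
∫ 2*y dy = y^2 + C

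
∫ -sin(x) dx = cos(x) + C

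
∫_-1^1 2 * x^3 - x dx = 0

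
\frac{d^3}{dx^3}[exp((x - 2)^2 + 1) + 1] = 8*x^3*exp(x^2 - 4*x + 5) - 48*x^2*exp(x^2 - 4*x + 5) + 108*x*exp(x^2 - 4*x + 5) - 88*exp(x^2 - 4*x + 5)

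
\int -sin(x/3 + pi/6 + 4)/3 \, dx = cos(x/3 + pi/6 + 4) + C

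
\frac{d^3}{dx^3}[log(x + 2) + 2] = 2/(x^3 + 6*x^2 + 12*x + 8)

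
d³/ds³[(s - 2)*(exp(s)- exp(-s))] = (s*exp(2*s) + s + exp(2*s) - 5)*exp(-s)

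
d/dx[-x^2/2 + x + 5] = 1 - x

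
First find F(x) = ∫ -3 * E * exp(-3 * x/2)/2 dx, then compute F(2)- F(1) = -exp(-1/2) + exp(-2)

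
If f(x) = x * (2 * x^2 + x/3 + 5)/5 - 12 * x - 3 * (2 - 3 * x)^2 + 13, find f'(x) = 6*x^2/5 - 808*x/15 + 25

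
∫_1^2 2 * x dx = 3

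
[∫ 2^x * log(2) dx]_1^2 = 2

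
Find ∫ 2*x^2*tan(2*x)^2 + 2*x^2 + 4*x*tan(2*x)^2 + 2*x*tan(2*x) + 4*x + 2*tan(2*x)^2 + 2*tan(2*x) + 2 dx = (x + 1)^2*tan(2*x) + C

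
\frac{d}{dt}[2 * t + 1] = 2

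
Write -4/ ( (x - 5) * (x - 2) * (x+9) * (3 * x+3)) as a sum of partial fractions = 1/(924*(x + 9)) - 1/(108*(x + 1)) + 4/(297*(x - 2)) - 1/(189*(x - 5))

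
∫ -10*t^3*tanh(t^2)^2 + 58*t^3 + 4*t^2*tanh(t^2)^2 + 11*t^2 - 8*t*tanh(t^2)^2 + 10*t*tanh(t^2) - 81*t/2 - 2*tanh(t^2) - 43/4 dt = (3*t + 5)*(16*t^3 - 20*t^2 + t - 16)/4 + (5*t^2 - 2*t + 4)*tanh(t^2) + C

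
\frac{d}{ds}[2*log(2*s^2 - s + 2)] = (8*s - 2)/(2*s^2 - s + 2)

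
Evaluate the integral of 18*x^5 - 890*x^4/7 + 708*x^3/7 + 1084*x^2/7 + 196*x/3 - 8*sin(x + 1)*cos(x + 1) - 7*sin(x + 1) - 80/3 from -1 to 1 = -209/21 + 7*cos(2) + 2*cos(4)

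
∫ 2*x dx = x^2 + C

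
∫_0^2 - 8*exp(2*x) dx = 4 - 4*exp(4)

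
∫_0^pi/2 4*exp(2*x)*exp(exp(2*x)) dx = -2*E + 2*exp(exp(pi))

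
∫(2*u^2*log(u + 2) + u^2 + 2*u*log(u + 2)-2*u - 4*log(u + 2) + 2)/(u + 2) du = (u^2 - 2*u + 2)*log(u + 2) + C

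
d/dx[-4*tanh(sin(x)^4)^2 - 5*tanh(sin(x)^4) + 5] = -4*(8*sinh(sin(x)^4)/cosh(sin(x)^4) + 5)*sin(x)^3*cos(x)/cosh(sin(x)^4)^2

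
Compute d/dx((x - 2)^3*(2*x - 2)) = 8*x^3 - 42*x^2 + 72*x - 40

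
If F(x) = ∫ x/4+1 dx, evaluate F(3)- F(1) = 3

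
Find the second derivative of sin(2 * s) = -4*sin(2*s)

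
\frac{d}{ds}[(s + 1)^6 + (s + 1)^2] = 6*s^5 + 30*s^4 + 60*s^3 + 60*s^2 + 32*s + 8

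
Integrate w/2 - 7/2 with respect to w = w^2/4 - 7*w/2 + C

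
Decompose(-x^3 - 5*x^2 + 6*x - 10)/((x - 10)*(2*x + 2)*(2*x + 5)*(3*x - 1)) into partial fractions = 1/(17*(3*x - 1)) + 13/(102*(2*x + 5)) - 5/(66*(x + 1)) - 1/(11*(x - 10))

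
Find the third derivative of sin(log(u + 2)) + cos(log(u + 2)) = 2*(sin(log(u + 2)) + 2*cos(log(u + 2)))/(u^3 + 6*u^2 + 12*u + 8)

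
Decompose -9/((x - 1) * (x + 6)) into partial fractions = 9/(7*(x + 6)) - 9/(7*(x - 1))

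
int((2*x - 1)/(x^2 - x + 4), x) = log(x^2 - x + 4) + C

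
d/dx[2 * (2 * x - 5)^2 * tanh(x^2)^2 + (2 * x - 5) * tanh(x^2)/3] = 32*x^3*sinh(x^2)/cosh(x^2)^3 - 160*x^2*sinh(x^2)/cosh(x^2)^3 + 4*x^2/(3*cosh(x^2)^2) + 200*x*sinh(x^2)/cosh(x^2)^3 + 16*x - 58*x/(3*cosh(x^2)^2) + 2*tanh(x^2)/3 - 40 + 40/cosh(x^2)^2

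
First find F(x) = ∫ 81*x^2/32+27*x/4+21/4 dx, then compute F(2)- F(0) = 123/4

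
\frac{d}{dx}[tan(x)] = cos(x)^(-2)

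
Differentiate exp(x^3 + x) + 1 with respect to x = 3*x^2*exp(x^3 + x) + exp(x^3 + x)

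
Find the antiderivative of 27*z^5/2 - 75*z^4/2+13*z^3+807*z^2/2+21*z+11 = 9*z^6/4 - 15*z^5/2 + 13*z^4/4 + 269*z^3/2 + 21*z^2/2 + 11*z + C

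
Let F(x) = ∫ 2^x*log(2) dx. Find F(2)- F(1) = 2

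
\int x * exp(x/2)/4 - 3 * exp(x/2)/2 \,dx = (x - 8)*exp(x/2)/2 + C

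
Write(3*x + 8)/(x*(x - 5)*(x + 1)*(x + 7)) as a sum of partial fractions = 13/(504*(x + 7)) + 5/(36*(x + 1)) + 23/(360*(x - 5)) - 8/(35*x)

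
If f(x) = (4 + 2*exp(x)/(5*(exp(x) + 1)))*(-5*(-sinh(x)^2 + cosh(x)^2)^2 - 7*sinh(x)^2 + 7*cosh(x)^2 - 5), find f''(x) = 6*(exp(x) - 1)*exp(x)/(5*exp(3*x) + 15*exp(2*x) + 15*exp(x) + 5)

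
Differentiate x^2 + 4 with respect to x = 2*x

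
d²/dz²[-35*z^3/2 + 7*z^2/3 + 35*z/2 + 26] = 14/3 - 105*z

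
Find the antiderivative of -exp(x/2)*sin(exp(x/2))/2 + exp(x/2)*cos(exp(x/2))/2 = sqrt(2)*sin(exp(x/2) + pi/4) + C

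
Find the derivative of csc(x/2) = -cot(x/2)*csc(x/2)/2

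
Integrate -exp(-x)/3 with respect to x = exp(-x)/3 + C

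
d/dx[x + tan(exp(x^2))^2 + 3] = 4*x*exp(x^2)*sin(exp(x^2))/cos(exp(x^2))^3 + 1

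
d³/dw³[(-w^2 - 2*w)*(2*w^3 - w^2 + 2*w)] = -120*w^2 - 72*w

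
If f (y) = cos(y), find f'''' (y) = cos(y)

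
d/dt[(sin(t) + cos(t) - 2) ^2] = 2*cos(2*t) - 4*sqrt(2)*cos(t + pi/4)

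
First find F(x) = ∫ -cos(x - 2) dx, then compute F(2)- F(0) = -sin(2)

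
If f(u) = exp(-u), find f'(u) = -exp(-u)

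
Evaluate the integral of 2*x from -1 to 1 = 0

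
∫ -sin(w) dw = cos(w) + C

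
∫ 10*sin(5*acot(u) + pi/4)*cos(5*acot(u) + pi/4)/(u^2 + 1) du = -sin(10*acot(u))/2 + C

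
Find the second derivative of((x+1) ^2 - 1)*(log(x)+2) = (2*x*log(x) + 7*x + 2)/x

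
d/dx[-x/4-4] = -1/4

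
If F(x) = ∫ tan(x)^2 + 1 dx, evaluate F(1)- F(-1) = 2*tan(1)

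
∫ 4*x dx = 2*x^2 + C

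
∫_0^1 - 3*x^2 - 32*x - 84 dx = -101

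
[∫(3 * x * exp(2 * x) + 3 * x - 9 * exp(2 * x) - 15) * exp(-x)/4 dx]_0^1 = -9*E/4 + 9*exp(-1)/4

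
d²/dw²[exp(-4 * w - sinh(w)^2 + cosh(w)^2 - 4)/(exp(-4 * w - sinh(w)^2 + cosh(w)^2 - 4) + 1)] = -(16*exp(4*w + 3) - 16*exp(8*w + 6))/(exp(9)*exp(12*w) + 3*exp(6)*exp(8*w) + 3*exp(3)*exp(4*w) + 1)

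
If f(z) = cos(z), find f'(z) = -sin(z)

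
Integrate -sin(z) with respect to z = cos(z) + C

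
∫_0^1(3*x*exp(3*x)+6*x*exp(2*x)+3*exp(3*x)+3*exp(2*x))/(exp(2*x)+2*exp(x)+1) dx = 3*exp(2)/(1 + E)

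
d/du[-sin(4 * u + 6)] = -4*cos(4*u + 6)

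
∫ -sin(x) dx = cos(x) + C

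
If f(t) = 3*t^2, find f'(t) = 6*t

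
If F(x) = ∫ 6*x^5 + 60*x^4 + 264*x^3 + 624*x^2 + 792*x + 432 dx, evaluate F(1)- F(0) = 1115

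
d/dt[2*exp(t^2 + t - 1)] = 4*t*exp(t^2 + t - 1) + 2*exp(t^2 + t - 1)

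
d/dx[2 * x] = 2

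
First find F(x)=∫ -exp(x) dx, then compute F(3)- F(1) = E - exp(3)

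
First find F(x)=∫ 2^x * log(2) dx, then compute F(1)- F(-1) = 3/2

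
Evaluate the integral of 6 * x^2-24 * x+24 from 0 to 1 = 14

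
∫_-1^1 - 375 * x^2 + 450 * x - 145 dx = -540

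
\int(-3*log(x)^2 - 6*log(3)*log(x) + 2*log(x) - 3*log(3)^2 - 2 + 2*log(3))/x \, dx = -(log(3*x)^2 - log(3*x) + 2)*log(3*x) + C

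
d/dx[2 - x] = -1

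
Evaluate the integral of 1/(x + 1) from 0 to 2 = log(3)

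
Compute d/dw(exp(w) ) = exp(w)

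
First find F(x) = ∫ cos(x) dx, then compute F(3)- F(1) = -sin(1) + sin(3)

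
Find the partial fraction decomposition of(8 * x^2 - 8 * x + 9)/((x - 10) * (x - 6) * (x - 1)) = 1/(5*(x - 1)) - 249/(20*(x - 6)) + 81/(4*(x - 10))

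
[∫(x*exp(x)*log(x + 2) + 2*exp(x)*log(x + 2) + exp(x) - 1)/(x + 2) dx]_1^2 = -(-1 + E)*log(3) + (-1 + exp(2))*log(4)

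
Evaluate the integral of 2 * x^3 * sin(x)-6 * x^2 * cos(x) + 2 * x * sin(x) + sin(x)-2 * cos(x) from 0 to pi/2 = 1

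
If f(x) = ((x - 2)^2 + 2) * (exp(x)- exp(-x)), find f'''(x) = (x^2*exp(2*x) + x^2 + 2*x*exp(2*x) - 10*x + 24)*exp(-x)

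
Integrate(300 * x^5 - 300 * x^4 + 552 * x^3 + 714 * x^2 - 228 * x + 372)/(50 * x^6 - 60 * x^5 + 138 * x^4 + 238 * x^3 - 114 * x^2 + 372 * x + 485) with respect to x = log((10*x^3 - 6*x^2 + 12*x + 31)^2/9 + 1) + C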